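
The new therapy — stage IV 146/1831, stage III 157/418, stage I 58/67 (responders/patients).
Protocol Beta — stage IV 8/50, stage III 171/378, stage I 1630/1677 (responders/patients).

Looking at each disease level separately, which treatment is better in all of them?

Protocol Beta

Stage IV: the new therapy 146/1831 = 8.0%, Protocol Beta 8/50 = 16.0% → Protocol Beta
Stage III: the new therapy 157/418 = 37.6%, Protocol Beta 171/378 = 45.2% → Protocol Beta
Stage I: the new therapy 58/67 = 86.6%, Protocol Beta 1630/1677 = 97.2% → Protocol Beta
Protocol Beta has the higher rate in all 3 groups.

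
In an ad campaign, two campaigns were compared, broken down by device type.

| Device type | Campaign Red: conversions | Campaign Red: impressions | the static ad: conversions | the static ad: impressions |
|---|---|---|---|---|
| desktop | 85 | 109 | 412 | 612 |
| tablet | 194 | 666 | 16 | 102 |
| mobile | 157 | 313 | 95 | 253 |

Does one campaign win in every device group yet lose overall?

Yes

Desktop: Campaign Red 85/109 = 78.0%, the static ad 412/612 = 67.3% → Campaign Red
Tablet: Campaign Red 194/666 = 29.1%, the static ad 16/102 = 15.7% → Campaign Red
Mobile: Campaign Red 157/313 = 50.2%, the static ad 95/253 = 37.5% → Campaign Red
Overall: Campaign Red 436/1088 = 40.1%, the static ad 523/967 = 54.1% → the static ad
Campaign Red wins each device group but the static ad wins overall — the comparison reverses. Campaign Red's impressions skew toward tablet, which has a lower base rate.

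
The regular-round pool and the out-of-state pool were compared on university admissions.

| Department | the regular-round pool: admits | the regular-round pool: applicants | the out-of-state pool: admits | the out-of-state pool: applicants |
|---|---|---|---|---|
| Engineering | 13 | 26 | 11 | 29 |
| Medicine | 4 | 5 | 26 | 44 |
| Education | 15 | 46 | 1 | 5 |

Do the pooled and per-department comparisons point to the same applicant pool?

Engineering: the regular-round pool 13/26 = 50.0%, the out-of-state pool 11/29 = 37.9% → the regular-round pool
Medicine: the regular-round pool 4/5 = 80.0%, the out-of-state pool 26/44 = 59.1% → the regular-round pool
Education: the regular-round pool 15/46 = 32.6%, the out-of-state pool 1/5 = 20.0% → the regular-round pool
Overall: the regular-round pool 32/77 = 41.6%, the out-of-state pool 38/78 = 48.7% → the out-of-state pool
The regular-round pool wins each department group but the out-of-state pool wins overall — the comparison reverses. The regular-round pool's applicants skew toward Education, which has a lower base rate.

No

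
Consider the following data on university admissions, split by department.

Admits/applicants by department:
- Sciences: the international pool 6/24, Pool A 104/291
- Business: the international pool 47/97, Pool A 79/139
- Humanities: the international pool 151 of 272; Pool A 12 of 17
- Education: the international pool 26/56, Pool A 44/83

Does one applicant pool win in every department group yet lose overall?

Yes

Sciences: the international pool 6/24 = 25.0%, Pool A 104/291 = 35.7% → Pool A
Business: the international pool 47/97 = 48.5%, Pool A 79/139 = 56.8% → Pool A
Humanities: the international pool 151/272 = 55.5%, Pool A 12/17 = 70.6% → Pool A
Education: the international pool 26/56 = 46.4%, Pool A 44/83 = 53.0% → Pool A
Overall: the international pool 230/449 = 51.2%, Pool A 239/530 = 45.1% → the international pool
Pool A wins each department group but the international pool wins overall — the comparison reverses. Pool A's applicants skew toward Sciences, which has a lower base rate.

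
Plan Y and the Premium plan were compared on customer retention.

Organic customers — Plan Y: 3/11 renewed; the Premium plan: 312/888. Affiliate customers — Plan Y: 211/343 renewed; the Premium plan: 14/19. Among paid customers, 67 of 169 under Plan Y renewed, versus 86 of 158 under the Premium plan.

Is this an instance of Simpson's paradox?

Yes

Organic: Plan Y 3/11 = 27.3%, the Premium plan 312/888 = 35.1% → the Premium plan
Affiliate: Plan Y 211/343 = 61.5%, the Premium plan 14/19 = 73.7% → the Premium plan
Paid: Plan Y 67/169 = 39.6%, the Premium plan 86/158 = 54.4% → the Premium plan
Overall: Plan Y 281/523 = 53.7%, the Premium plan 412/1065 = 38.7% → Plan Y
The Premium plan wins each signup group but Plan Y wins overall — the comparison reverses. The Premium plan's customers skew toward organic, which has a lower base rate.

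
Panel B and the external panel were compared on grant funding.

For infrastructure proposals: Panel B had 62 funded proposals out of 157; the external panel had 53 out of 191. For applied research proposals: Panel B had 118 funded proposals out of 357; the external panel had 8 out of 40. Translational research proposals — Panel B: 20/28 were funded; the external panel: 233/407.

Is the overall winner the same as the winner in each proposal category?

No

Infrastructure: Panel B 62/157 = 39.5%, the external panel 53/191 = 27.7% → Panel B
Applied research: Panel B 118/357 = 33.1%, the external panel 8/40 = 20.0% → Panel B
Translational research: Panel B 20/28 = 71.4%, the external panel 233/407 = 57.2% → Panel B
Overall: Panel B 200/542 = 36.9%, the external panel 294/638 = 46.1% → the external panel
Panel B wins each proposal group but the external panel wins overall — the comparison reverses. Panel B's proposals skew toward applied research, which has a lower base rate.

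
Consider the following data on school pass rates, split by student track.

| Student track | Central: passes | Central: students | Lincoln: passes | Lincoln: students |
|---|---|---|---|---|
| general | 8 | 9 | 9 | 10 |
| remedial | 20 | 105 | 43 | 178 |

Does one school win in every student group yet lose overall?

No

General: Central 8/9 = 88.9%, Lincoln 9/10 = 90.0% → Lincoln
Remedial: Central 20/105 = 19.0%, Lincoln 43/178 = 24.2% → Lincoln
Overall: Central 28/114 = 24.6%, Lincoln 52/188 = 27.7% → Lincoln
Lincoln wins overall and in every student group — no reversal.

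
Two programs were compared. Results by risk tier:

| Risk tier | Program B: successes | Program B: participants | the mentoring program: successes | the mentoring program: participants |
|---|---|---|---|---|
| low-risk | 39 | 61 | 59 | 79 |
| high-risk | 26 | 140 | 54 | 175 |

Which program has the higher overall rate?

the mentoring program

Low-risk: Program B 39/61 = 63.9%, the mentoring program 59/79 = 74.7% → the mentoring program
High-risk: Program B 26/140 = 18.6%, the mentoring program 54/175 = 30.9% → the mentoring program
Overall: Program B 65/201 = 32.3%, the mentoring program 113/254 = 44.5% → the mentoring program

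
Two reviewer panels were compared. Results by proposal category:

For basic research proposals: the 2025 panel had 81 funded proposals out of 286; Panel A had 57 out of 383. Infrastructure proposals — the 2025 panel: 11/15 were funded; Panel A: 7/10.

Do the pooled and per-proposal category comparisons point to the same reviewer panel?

Basic research: the 2025 panel 81/286 = 28.3%, Panel A 57/383 = 14.9% → the 2025 panel
Infrastructure: the 2025 panel 11/15 = 73.3%, Panel A 7/10 = 70.0% → the 2025 panel
Overall: the 2025 panel 92/301 = 30.6%, Panel A 64/393 = 16.3% → the 2025 panel
The 2025 panel wins overall and in every proposal group — no reversal.

Yes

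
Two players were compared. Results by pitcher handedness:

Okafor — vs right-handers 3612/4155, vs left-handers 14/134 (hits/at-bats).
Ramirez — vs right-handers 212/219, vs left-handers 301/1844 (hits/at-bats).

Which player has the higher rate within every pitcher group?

Vs right-handers: Okafor 3612/4155 = 86.9%, Ramirez 212/219 = 96.8% → Ramirez
Vs left-handers: Okafor 14/134 = 10.4%, Ramirez 301/1844 = 16.3% → Ramirez
Ramirez has the higher rate in both groups.

Ramirez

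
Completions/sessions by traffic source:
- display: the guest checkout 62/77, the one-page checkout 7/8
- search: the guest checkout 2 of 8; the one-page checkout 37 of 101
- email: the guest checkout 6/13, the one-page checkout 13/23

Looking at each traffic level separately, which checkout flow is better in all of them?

the one-page checkout

Display: the guest checkout 62/77 = 80.5%, the one-page checkout 7/8 = 87.5% → the one-page checkout
Search: the guest checkout 2/8 = 25.0%, the one-page checkout 37/101 = 36.6% → the one-page checkout
Email: the guest checkout 6/13 = 46.2%, the one-page checkout 13/23 = 56.5% → the one-page checkout
The one-page checkout has the higher rate in all 3 groups.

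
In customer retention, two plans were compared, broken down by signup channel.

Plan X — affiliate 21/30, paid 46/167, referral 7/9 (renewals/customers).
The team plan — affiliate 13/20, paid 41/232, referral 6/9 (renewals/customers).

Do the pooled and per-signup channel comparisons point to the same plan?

Yes

Affiliate: Plan X 21/30 = 70.0%, the team plan 13/20 = 65.0% → Plan X
Paid: Plan X 46/167 = 27.5%, the team plan 41/232 = 17.7% → Plan X
Referral: Plan X 7/9 = 77.8%, the team plan 6/9 = 66.7% → Plan X
Overall: Plan X 74/206 = 35.9%, the team plan 60/261 = 23.0% → Plan X
Plan X wins overall and in every signup group — no reversal.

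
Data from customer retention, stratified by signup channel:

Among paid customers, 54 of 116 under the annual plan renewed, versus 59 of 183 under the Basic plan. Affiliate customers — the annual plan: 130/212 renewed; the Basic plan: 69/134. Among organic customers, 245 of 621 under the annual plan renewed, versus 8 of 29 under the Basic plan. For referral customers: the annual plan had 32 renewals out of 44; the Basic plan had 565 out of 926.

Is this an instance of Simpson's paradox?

Yes

Paid: the annual plan 54/116 = 46.6%, the Basic plan 59/183 = 32.2% → the annual plan
Affiliate: the annual plan 130/212 = 61.3%, the Basic plan 69/134 = 51.5% → the annual plan
Organic: the annual plan 245/621 = 39.5%, the Basic plan 8/29 = 27.6% → the annual plan
Referral: the annual plan 32/44 = 72.7%, the Basic plan 565/926 = 61.0% → the annual plan
Overall: the annual plan 461/993 = 46.4%, the Basic plan 701/1272 = 55.1% → the Basic plan
The annual plan wins each signup group but the Basic plan wins overall — the comparison reverses. The annual plan's customers skew toward organic, which has a lower base rate.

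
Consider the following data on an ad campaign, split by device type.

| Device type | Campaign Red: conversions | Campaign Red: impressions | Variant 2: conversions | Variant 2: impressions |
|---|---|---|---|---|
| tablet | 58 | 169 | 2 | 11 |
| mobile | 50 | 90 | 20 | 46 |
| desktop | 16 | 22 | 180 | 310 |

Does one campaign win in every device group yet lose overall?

Yes

Tablet: Campaign Red 58/169 = 34.3%, Variant 2 2/11 = 18.2% → Campaign Red
Mobile: Campaign Red 50/90 = 55.6%, Variant 2 20/46 = 43.5% → Campaign Red
Desktop: Campaign Red 16/22 = 72.7%, Variant 2 180/310 = 58.1% → Campaign Red
Overall: Campaign Red 124/281 = 44.1%, Variant 2 202/367 = 55.0% → Variant 2
Campaign Red wins each device group but Variant 2 wins overall — the comparison reverses. Campaign Red's impressions skew toward tablet, which has a lower base rate.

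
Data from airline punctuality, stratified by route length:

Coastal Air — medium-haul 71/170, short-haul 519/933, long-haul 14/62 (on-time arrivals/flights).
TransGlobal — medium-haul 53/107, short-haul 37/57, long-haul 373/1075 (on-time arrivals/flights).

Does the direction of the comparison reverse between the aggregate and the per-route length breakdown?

Yes

Medium-haul: Coastal Air 71/170 = 41.8%, TransGlobal 53/107 = 49.5% → TransGlobal
Short-haul: Coastal Air 519/933 = 55.6%, TransGlobal 37/57 = 64.9% → TransGlobal
Long-haul: Coastal Air 14/62 = 22.6%, TransGlobal 373/1075 = 34.7% → TransGlobal
Overall: Coastal Air 604/1165 = 51.8%, TransGlobal 463/1239 = 37.4% → Coastal Air
TransGlobal wins each route group but Coastal Air wins overall — the comparison reverses. TransGlobal's flights skew toward long-haul, which has a lower base rate.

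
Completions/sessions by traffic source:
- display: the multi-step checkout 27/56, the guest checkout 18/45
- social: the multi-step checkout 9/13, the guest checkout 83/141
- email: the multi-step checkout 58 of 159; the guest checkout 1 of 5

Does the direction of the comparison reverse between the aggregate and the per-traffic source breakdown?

Display: the multi-step checkout 27/56 = 48.2%, the guest checkout 18/45 = 40.0% → the multi-step checkout
Social: the multi-step checkout 9/13 = 69.2%, the guest checkout 83/141 = 58.9% → the multi-step checkout
Email: the multi-step checkout 58/159 = 36.5%, the guest checkout 1/5 = 20.0% → the multi-step checkout
Overall: the multi-step checkout 94/228 = 41.2%, the guest checkout 102/191 = 53.4% → the guest checkout
The multi-step checkout wins each traffic group but the guest checkout wins overall — the comparison reverses. The multi-step checkout's sessions skew toward email, which has a lower base rate.

Yes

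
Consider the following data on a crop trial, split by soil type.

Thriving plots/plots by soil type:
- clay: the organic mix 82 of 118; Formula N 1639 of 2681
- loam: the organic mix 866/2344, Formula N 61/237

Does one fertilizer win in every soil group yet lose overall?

Yes

Clay: the organic mix 82/118 = 69.5%, Formula N 1639/2681 = 61.1% → the organic mix
Loam: the organic mix 866/2344 = 36.9%, Formula N 61/237 = 25.7% → the organic mix
Overall: the organic mix 948/2462 = 38.5%, Formula N 1700/2918 = 58.3% → Formula N
The organic mix wins each soil group but Formula N wins overall — the comparison reverses. The organic mix's plots skew toward loam, which has a lower base rate.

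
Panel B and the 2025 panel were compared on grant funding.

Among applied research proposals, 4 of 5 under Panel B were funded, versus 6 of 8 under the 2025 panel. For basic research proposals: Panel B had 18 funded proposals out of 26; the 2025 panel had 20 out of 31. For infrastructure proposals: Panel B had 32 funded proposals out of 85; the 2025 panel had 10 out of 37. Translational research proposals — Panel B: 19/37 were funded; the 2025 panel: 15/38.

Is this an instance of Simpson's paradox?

No

Applied research: Panel B 4/5 = 80.0%, the 2025 panel 6/8 = 75.0% → Panel B
Basic research: Panel B 18/26 = 69.2%, the 2025 panel 20/31 = 64.5% → Panel B
Infrastructure: Panel B 32/85 = 37.6%, the 2025 panel 10/37 = 27.0% → Panel B
Translational research: Panel B 19/37 = 51.4%, the 2025 panel 15/38 = 39.5% → Panel B
Overall: Panel B 73/153 = 47.7%, the 2025 panel 51/114 = 44.7% → Panel B
Panel B wins overall and in every proposal group — no reversal.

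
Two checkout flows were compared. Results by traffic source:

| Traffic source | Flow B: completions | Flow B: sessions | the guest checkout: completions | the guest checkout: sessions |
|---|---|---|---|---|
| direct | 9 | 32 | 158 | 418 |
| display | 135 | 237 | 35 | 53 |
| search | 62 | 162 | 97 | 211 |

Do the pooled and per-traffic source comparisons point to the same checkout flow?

No

Direct: Flow B 9/32 = 28.1%, the guest checkout 158/418 = 37.8% → the guest checkout
Display: Flow B 135/237 = 57.0%, the guest checkout 35/53 = 66.0% → the guest checkout
Search: Flow B 62/162 = 38.3%, the guest checkout 97/211 = 46.0% → the guest checkout
Overall: Flow B 206/431 = 47.8%, the guest checkout 290/682 = 42.5% → Flow B
The guest checkout wins each traffic group but Flow B wins overall — the comparison reverses. The guest checkout's sessions skew toward direct, which has a lower base rate.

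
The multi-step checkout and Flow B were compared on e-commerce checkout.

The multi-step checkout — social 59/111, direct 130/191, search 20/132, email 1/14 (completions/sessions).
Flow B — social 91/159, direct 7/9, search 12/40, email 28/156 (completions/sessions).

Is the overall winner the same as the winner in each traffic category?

Social: the multi-step checkout 59/111 = 53.2%, Flow B 91/159 = 57.2% → Flow B
Direct: the multi-step checkout 130/191 = 68.1%, Flow B 7/9 = 77.8% → Flow B
Search: the multi-step checkout 20/132 = 15.2%, Flow B 12/40 = 30.0% → Flow B
Email: the multi-step checkout 1/14 = 7.1%, Flow B 28/156 = 17.9% → Flow B
Overall: the multi-step checkout 210/448 = 46.9%, Flow B 138/364 = 37.9% → the multi-step checkout
Flow B wins each traffic group but the multi-step checkout wins overall — the comparison reverses. Flow B's sessions skew toward email, which has a lower base rate.

No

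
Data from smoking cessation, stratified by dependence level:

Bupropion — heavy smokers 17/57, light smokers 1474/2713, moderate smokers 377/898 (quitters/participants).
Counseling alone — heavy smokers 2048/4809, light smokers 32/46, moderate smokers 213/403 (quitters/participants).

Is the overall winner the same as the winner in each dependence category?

No

Heavy smokers: bupropion 17/57 = 29.8%, counseling alone 2048/4809 = 42.6% → counseling alone
Light smokers: bupropion 1474/2713 = 54.3%, counseling alone 32/46 = 69.6% → counseling alone
Moderate smokers: bupropion 377/898 = 42.0%, counseling alone 213/403 = 52.9% → counseling alone
Overall: bupropion 1868/3668 = 50.9%, counseling alone 2293/5258 = 43.6% → bupropion
Counseling alone wins each dependence group but bupropion wins overall — the comparison reverses. Counseling alone's participants skew toward heavy smokers, which has a lower base rate.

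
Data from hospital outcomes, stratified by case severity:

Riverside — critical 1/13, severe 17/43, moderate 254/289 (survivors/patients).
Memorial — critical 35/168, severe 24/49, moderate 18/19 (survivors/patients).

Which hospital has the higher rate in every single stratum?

Critical: Riverside 1/13 = 7.7%, Memorial 35/168 = 20.8% → Memorial
Severe: Riverside 17/43 = 39.5%, Memorial 24/49 = 49.0% → Memorial
Moderate: Riverside 254/289 = 87.9%, Memorial 18/19 = 94.7% → Memorial
Memorial has the higher rate in all 3 groups.

Memorial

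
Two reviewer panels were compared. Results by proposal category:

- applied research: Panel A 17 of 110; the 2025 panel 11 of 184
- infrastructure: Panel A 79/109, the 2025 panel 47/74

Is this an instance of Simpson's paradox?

Applied research: Panel A 17/110 = 15.5%, the 2025 panel 11/184 = 6.0% → Panel A
Infrastructure: Panel A 79/109 = 72.5%, the 2025 panel 47/74 = 63.5% → Panel A
Overall: Panel A 96/219 = 43.8%, the 2025 panel 58/258 = 22.5% → Panel A
Panel A wins overall and in every proposal group — no reversal.

No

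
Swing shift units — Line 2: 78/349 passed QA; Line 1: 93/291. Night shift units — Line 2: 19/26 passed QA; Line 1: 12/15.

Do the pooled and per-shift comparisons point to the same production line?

Yes

Swing shift: Line 2 78/349 = 22.3%, Line 1 93/291 = 32.0% → Line 1
Night shift: Line 2 19/26 = 73.1%, Line 1 12/15 = 80.0% → Line 1
Overall: Line 2 97/375 = 25.9%, Line 1 105/306 = 34.3% → Line 1
Line 1 wins overall and in every shift group — no reversal.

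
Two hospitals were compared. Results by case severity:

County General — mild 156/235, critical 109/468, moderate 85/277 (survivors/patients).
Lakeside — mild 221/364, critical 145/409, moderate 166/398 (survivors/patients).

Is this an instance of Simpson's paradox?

No

Mild: County General 156/235 = 66.4%, Lakeside 221/364 = 60.7% → County General
Critical: County General 109/468 = 23.3%, Lakeside 145/409 = 35.5% → Lakeside
Moderate: County General 85/277 = 30.7%, Lakeside 166/398 = 41.7% → Lakeside
Overall: County General 350/980 = 35.7%, Lakeside 532/1171 = 45.4% → Lakeside
Neither sweeps: County General wins 1 of 3 groups, Lakeside wins 2. Lakeside wins overall but not every group — no Simpson reversal.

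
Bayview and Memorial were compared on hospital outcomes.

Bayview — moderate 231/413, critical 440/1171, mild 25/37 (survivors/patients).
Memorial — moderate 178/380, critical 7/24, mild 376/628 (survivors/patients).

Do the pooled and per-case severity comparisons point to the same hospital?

No

Moderate: Bayview 231/413 = 55.9%, Memorial 178/380 = 46.8% → Bayview
Critical: Bayview 440/1171 = 37.6%, Memorial 7/24 = 29.2% → Bayview
Mild: Bayview 25/37 = 67.6%, Memorial 376/628 = 59.9% → Bayview
Overall: Bayview 696/1621 = 42.9%, Memorial 561/1032 = 54.4% → Memorial
Bayview wins each case group but Memorial wins overall — the comparison reverses. Bayview's patients skew toward critical, which has a lower base rate.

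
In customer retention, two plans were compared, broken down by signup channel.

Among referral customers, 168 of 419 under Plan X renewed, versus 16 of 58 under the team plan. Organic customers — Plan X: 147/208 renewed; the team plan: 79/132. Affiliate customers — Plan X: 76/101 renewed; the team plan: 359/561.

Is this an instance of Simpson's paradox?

Referral: Plan X 168/419 = 40.1%, the team plan 16/58 = 27.6% → Plan X
Organic: Plan X 147/208 = 70.7%, the team plan 79/132 = 59.8% → Plan X
Affiliate: Plan X 76/101 = 75.2%, the team plan 359/561 = 64.0% → Plan X
Overall: Plan X 391/728 = 53.7%, the team plan 454/751 = 60.5% → the team plan
Plan X wins each signup group but the team plan wins overall — the comparison reverses. Plan X's customers skew toward referral, which has a lower base rate.

Yes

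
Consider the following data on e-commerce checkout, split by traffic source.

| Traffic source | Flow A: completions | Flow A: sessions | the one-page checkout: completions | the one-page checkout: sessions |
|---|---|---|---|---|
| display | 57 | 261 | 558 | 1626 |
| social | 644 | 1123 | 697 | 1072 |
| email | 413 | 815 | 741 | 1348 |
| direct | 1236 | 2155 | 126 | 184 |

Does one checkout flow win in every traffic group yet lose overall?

Yes

Display: Flow A 57/261 = 21.8%, the one-page checkout 558/1626 = 34.3% → the one-page checkout
Social: Flow A 644/1123 = 57.3%, the one-page checkout 697/1072 = 65.0% → the one-page checkout
Email: Flow A 413/815 = 50.7%, the one-page checkout 741/1348 = 55.0% → the one-page checkout
Direct: Flow A 1236/2155 = 57.4%, the one-page checkout 126/184 = 68.5% → the one-page checkout
Overall: Flow A 2350/4354 = 54.0%, the one-page checkout 2122/4230 = 50.2% → Flow A
The one-page checkout wins each traffic group but Flow A wins overall — the comparison reverses. The one-page checkout's sessions skew toward display, which has a lower base rate.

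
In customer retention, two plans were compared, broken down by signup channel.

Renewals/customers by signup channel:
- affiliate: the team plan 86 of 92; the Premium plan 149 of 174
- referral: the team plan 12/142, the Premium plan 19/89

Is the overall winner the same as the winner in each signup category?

No

Affiliate: the team plan 86/92 = 93.5%, the Premium plan 149/174 = 85.6% → the team plan
Referral: the team plan 12/142 = 8.5%, the Premium plan 19/89 = 21.3% → the Premium plan
Overall: the team plan 98/234 = 41.9%, the Premium plan 168/263 = 63.9% → the Premium plan
Neither sweeps: the team plan wins 1 of 2 groups, the Premium plan wins 1. The Premium plan wins overall but not every group — no Simpson reversal.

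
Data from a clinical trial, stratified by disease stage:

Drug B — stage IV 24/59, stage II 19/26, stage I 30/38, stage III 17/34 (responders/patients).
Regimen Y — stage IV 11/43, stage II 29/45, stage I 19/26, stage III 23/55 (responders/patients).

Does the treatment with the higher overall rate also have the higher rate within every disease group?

Yes

Stage IV: Drug B 24/59 = 40.7%, Regimen Y 11/43 = 25.6% → Drug B
Stage II: Drug B 19/26 = 73.1%, Regimen Y 29/45 = 64.4% → Drug B
Stage I: Drug B 30/38 = 78.9%, Regimen Y 19/26 = 73.1% → Drug B
Stage III: Drug B 17/34 = 50.0%, Regimen Y 23/55 = 41.8% → Drug B
Overall: Drug B 90/157 = 57.3%, Regimen Y 82/169 = 48.5% → Drug B
Drug B wins overall and in every disease group — no reversal.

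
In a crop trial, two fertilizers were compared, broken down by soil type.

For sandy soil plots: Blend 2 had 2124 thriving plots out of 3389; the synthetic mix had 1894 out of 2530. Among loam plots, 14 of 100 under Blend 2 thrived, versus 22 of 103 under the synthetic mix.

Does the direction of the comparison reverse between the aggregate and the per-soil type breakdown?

No

Sandy soil: Blend 2 2124/3389 = 62.7%, the synthetic mix 1894/2530 = 74.9% → the synthetic mix
Loam: Blend 2 14/100 = 14.0%, the synthetic mix 22/103 = 21.4% → the synthetic mix
Overall: Blend 2 2138/3489 = 61.3%, the synthetic mix 1916/2633 = 72.8% → the synthetic mix
The synthetic mix wins overall and in every soil group — no reversal.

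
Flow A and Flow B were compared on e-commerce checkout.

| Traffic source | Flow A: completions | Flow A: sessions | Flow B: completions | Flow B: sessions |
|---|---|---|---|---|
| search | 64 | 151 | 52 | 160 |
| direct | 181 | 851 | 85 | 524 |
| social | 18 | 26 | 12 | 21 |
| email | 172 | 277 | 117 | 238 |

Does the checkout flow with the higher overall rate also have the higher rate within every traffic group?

Search: Flow A 64/151 = 42.4%, Flow B 52/160 = 32.5% → Flow A
Direct: Flow A 181/851 = 21.3%, Flow B 85/524 = 16.2% → Flow A
Social: Flow A 18/26 = 69.2%, Flow B 12/21 = 57.1% → Flow A
Email: Flow A 172/277 = 62.1%, Flow B 117/238 = 49.2% → Flow A
Overall: Flow A 435/1305 = 33.3%, Flow B 266/943 = 28.2% → Flow A
Flow A wins overall and in every traffic group — no reversal.

Yes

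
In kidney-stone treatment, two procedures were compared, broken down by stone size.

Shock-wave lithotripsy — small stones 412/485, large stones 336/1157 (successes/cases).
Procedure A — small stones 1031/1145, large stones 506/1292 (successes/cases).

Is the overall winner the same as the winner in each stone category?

Small stones: shock-wave lithotripsy 412/485 = 84.9%, Procedure A 1031/1145 = 90.0% → Procedure A
Large stones: shock-wave lithotripsy 336/1157 = 29.0%, Procedure A 506/1292 = 39.2% → Procedure A
Overall: shock-wave lithotripsy 748/1642 = 45.6%, Procedure A 1537/2437 = 63.1% → Procedure A
Procedure A wins overall and in every stone group — no reversal.

Yes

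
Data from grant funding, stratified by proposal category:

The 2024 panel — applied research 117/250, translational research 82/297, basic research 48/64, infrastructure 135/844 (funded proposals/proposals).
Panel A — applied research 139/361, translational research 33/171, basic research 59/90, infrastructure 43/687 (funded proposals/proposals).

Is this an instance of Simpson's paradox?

Applied research: the 2024 panel 117/250 = 46.8%, Panel A 139/361 = 38.5% → the 2024 panel
Translational research: the 2024 panel 82/297 = 27.6%, Panel A 33/171 = 19.3% → the 2024 panel
Basic research: the 2024 panel 48/64 = 75.0%, Panel A 59/90 = 65.6% → the 2024 panel
Infrastructure: the 2024 panel 135/844 = 16.0%, Panel A 43/687 = 6.3% → the 2024 panel
Overall: the 2024 panel 382/1455 = 26.3%, Panel A 274/1309 = 20.9% → the 2024 panel
The 2024 panel wins overall and in every proposal group — no reversal.

No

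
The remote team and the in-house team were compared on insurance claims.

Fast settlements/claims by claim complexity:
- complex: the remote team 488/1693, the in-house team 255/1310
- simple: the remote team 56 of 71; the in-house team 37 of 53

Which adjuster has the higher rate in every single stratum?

the remote team

Complex: the remote team 488/1693 = 28.8%, the in-house team 255/1310 = 19.5% → the remote team
Simple: the remote team 56/71 = 78.9%, the in-house team 37/53 = 69.8% → the remote team
The remote team has the higher rate in both groups.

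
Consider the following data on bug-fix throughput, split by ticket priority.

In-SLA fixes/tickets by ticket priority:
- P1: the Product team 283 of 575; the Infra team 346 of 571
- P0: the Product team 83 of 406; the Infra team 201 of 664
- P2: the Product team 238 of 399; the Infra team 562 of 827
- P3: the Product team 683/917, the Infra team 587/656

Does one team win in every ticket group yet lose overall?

P1: the Product team 283/575 = 49.2%, the Infra team 346/571 = 60.6% → the Infra team
P0: the Product team 83/406 = 20.4%, the Infra team 201/664 = 30.3% → the Infra team
P2: the Product team 238/399 = 59.6%, the Infra team 562/827 = 68.0% → the Infra team
P3: the Product team 683/917 = 74.5%, the Infra team 587/656 = 89.5% → the Infra team
Overall: the Product team 1287/2297 = 56.0%, the Infra team 1696/2718 = 62.4% → the Infra team
The Infra team wins overall and in every ticket group — no reversal.

No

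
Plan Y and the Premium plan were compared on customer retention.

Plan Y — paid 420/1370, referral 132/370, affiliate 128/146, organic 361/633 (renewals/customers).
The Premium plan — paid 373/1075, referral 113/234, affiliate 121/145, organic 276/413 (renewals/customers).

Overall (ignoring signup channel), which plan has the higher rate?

Paid: Plan Y 420/1370 = 30.7%, the Premium plan 373/1075 = 34.7% → the Premium plan
Referral: Plan Y 132/370 = 35.7%, the Premium plan 113/234 = 48.3% → the Premium plan
Affiliate: Plan Y 128/146 = 87.7%, the Premium plan 121/145 = 83.4% → Plan Y
Organic: Plan Y 361/633 = 57.0%, the Premium plan 276/413 = 66.8% → the Premium plan
Overall: Plan Y 1041/2519 = 41.3%, the Premium plan 883/1867 = 47.3% → the Premium plan
(Neither sweeps every signup group, but the Premium plan has the higher pooled rate.)

the Premium plan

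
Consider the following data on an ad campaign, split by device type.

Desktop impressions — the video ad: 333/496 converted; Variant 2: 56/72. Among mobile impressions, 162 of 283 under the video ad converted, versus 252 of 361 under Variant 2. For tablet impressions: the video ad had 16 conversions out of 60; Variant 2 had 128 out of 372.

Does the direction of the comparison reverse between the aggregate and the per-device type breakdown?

Yes

Desktop: the video ad 333/496 = 67.1%, Variant 2 56/72 = 77.8% → Variant 2
Mobile: the video ad 162/283 = 57.2%, Variant 2 252/361 = 69.8% → Variant 2
Tablet: the video ad 16/60 = 26.7%, Variant 2 128/372 = 34.4% → Variant 2
Overall: the video ad 511/839 = 60.9%, Variant 2 436/805 = 54.2% → the video ad
Variant 2 wins each device group but the video ad wins overall — the comparison reverses. Variant 2's impressions skew toward tablet, which has a lower base rate.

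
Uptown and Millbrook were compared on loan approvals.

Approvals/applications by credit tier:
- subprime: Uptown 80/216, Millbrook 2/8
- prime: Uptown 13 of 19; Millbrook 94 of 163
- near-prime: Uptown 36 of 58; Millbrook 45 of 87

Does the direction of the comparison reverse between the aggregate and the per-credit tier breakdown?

Yes

Subprime: Uptown 80/216 = 37.0%, Millbrook 2/8 = 25.0% → Uptown
Prime: Uptown 13/19 = 68.4%, Millbrook 94/163 = 57.7% → Uptown
Near-prime: Uptown 36/58 = 62.1%, Millbrook 45/87 = 51.7% → Uptown
Overall: Uptown 129/293 = 44.0%, Millbrook 141/258 = 54.7% → Millbrook
Uptown wins each credit group but Millbrook wins overall — the comparison reverses. Uptown's applications skew toward subprime, which has a lower base rate.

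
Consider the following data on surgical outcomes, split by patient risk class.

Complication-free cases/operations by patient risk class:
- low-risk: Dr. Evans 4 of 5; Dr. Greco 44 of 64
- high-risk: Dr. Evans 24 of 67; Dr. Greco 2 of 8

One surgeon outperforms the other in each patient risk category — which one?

Low-risk: Dr. Evans 4/5 = 80.0%, Dr. Greco 44/64 = 68.8% → Dr. Evans
High-risk: Dr. Evans 24/67 = 35.8%, Dr. Greco 2/8 = 25.0% → Dr. Evans
Dr. Evans has the higher rate in both groups.

Dr. Evans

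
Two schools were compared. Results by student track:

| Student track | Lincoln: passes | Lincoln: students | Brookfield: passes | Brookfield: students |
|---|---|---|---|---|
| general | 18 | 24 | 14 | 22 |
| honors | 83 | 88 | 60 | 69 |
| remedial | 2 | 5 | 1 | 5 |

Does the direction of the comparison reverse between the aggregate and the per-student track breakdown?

No

General: Lincoln 18/24 = 75.0%, Brookfield 14/22 = 63.6% → Lincoln
Honors: Lincoln 83/88 = 94.3%, Brookfield 60/69 = 87.0% → Lincoln
Remedial: Lincoln 2/5 = 40.0%, Brookfield 1/5 = 20.0% → Lincoln
Overall: Lincoln 103/117 = 88.0%, Brookfield 75/96 = 78.1% → Lincoln
Lincoln wins overall and in every student group — no reversal.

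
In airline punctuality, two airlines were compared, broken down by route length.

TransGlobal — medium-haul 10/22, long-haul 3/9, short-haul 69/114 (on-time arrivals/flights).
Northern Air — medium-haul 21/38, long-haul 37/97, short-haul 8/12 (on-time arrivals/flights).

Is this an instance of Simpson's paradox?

Medium-haul: TransGlobal 10/22 = 45.5%, Northern Air 21/38 = 55.3% → Northern Air
Long-haul: TransGlobal 3/9 = 33.3%, Northern Air 37/97 = 38.1% → Northern Air
Short-haul: TransGlobal 69/114 = 60.5%, Northern Air 8/12 = 66.7% → Northern Air
Overall: TransGlobal 82/145 = 56.6%, Northern Air 66/147 = 44.9% → TransGlobal
Northern Air wins each route group but TransGlobal wins overall — the comparison reverses. Northern Air's flights skew toward long-haul, which has a lower base rate.

Yes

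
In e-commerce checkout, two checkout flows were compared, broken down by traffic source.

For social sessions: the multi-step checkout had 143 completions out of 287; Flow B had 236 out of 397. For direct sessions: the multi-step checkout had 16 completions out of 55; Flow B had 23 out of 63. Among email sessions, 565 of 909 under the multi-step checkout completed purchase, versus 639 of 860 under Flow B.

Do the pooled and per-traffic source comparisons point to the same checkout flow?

Yes

Social: the multi-step checkout 143/287 = 49.8%, Flow B 236/397 = 59.4% → Flow B
Direct: the multi-step checkout 16/55 = 29.1%, Flow B 23/63 = 36.5% → Flow B
Email: the multi-step checkout 565/909 = 62.2%, Flow B 639/860 = 74.3% → Flow B
Overall: the multi-step checkout 724/1251 = 57.9%, Flow B 898/1320 = 68.0% → Flow B
Flow B wins overall and in every traffic group — no reversal.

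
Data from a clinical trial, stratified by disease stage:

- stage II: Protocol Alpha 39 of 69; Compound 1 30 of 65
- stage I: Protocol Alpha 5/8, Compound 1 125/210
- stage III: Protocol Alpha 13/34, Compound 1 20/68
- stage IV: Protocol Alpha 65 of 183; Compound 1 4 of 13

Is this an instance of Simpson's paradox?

Yes

Stage II: Protocol Alpha 39/69 = 56.5%, Compound 1 30/65 = 46.2% → Protocol Alpha
Stage I: Protocol Alpha 5/8 = 62.5%, Compound 1 125/210 = 59.5% → Protocol Alpha
Stage III: Protocol Alpha 13/34 = 38.2%, Compound 1 20/68 = 29.4% → Protocol Alpha
Stage IV: Protocol Alpha 65/183 = 35.5%, Compound 1 4/13 = 30.8% → Protocol Alpha
Overall: Protocol Alpha 122/294 = 41.5%, Compound 1 179/356 = 50.3% → Compound 1
Protocol Alpha wins each disease group but Compound 1 wins overall — the comparison reverses. Protocol Alpha's patients skew toward stage IV, which has a lower base rate.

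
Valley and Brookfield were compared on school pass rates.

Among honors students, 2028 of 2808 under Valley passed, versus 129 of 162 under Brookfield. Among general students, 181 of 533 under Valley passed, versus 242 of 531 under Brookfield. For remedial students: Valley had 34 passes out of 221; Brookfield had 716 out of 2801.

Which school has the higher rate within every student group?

Honors: Valley 2028/2808 = 72.2%, Brookfield 129/162 = 79.6% → Brookfield
General: Valley 181/533 = 34.0%, Brookfield 242/531 = 45.6% → Brookfield
Remedial: Valley 34/221 = 15.4%, Brookfield 716/2801 = 25.6% → Brookfield
Brookfield has the higher rate in all 3 groups.

Brookfield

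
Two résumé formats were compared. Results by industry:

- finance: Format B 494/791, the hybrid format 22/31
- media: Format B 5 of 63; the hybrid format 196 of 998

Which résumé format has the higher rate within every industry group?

the hybrid format

Finance: Format B 494/791 = 62.5%, the hybrid format 22/31 = 71.0% → the hybrid format
Media: Format B 5/63 = 7.9%, the hybrid format 196/998 = 19.6% → the hybrid format
The hybrid format has the higher rate in both groups.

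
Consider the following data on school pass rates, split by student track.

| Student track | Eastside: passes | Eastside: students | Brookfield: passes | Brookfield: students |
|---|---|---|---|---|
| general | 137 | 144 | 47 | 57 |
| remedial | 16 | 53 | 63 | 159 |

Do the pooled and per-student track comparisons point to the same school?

No

General: Eastside 137/144 = 95.1%, Brookfield 47/57 = 82.5% → Eastside
Remedial: Eastside 16/53 = 30.2%, Brookfield 63/159 = 39.6% → Brookfield
Overall: Eastside 153/197 = 77.7%, Brookfield 110/216 = 50.9% → Eastside
Neither sweeps: Eastside wins 1 of 2 groups, Brookfield wins 1. Eastside wins overall but not every group — no Simpson reversal.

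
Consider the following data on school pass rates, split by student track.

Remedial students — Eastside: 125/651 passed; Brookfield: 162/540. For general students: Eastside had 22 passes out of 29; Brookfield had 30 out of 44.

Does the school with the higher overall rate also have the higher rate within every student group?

No

Remedial: Eastside 125/651 = 19.2%, Brookfield 162/540 = 30.0% → Brookfield
General: Eastside 22/29 = 75.9%, Brookfield 30/44 = 68.2% → Eastside
Overall: Eastside 147/680 = 21.6%, Brookfield 192/584 = 32.9% → Brookfield
Neither sweeps: Eastside wins 1 of 2 groups, Brookfield wins 1. Brookfield wins overall but not every group — no Simpson reversal.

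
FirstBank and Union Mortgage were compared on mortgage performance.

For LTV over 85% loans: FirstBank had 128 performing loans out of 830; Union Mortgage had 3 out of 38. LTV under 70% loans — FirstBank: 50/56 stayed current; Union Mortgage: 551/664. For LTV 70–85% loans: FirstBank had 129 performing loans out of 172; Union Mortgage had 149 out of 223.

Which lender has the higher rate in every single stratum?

LTV over 85%: FirstBank 128/830 = 15.4%, Union Mortgage 3/38 = 7.9% → FirstBank
LTV under 70%: FirstBank 50/56 = 89.3%, Union Mortgage 551/664 = 83.0% → FirstBank
LTV 70–85%: FirstBank 129/172 = 75.0%, Union Mortgage 149/223 = 66.8% → FirstBank
FirstBank has the higher rate in all 3 groups.

FirstBank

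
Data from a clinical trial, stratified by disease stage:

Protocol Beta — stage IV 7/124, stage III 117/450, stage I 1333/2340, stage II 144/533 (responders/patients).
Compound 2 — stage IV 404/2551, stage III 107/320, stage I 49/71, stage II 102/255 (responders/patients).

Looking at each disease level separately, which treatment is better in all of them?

Stage IV: Protocol Beta 7/124 = 5.6%, Compound 2 404/2551 = 15.8% → Compound 2
Stage III: Protocol Beta 117/450 = 26.0%, Compound 2 107/320 = 33.4% → Compound 2
Stage I: Protocol Beta 1333/2340 = 57.0%, Compound 2 49/71 = 69.0% → Compound 2
Stage II: Protocol Beta 144/533 = 27.0%, Compound 2 102/255 = 40.0% → Compound 2
Compound 2 has the higher rate in all 4 groups.

Compound 2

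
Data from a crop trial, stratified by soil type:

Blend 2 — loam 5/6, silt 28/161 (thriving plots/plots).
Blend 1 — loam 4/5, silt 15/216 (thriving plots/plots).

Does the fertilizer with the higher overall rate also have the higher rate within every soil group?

Loam: Blend 2 5/6 = 83.3%, Blend 1 4/5 = 80.0% → Blend 2
Silt: Blend 2 28/161 = 17.4%, Blend 1 15/216 = 6.9% → Blend 2
Overall: Blend 2 33/167 = 19.8%, Blend 1 19/221 = 8.6% → Blend 2
Blend 2 wins overall and in every soil group — no reversal.

Yes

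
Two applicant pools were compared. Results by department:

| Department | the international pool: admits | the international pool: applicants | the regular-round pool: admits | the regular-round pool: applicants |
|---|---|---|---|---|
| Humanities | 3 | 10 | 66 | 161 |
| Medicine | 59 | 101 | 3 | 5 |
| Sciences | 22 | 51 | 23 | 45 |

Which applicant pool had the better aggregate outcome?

the international pool

Humanities: the international pool 3/10 = 30.0%, the regular-round pool 66/161 = 41.0% → the regular-round pool
Medicine: the international pool 59/101 = 58.4%, the regular-round pool 3/5 = 60.0% → the regular-round pool
Sciences: the international pool 22/51 = 43.1%, the regular-round pool 23/45 = 51.1% → the regular-round pool
Overall: the international pool 84/162 = 51.9%, the regular-round pool 92/211 = 43.6% → the international pool
(The regular-round pool wins every department group but the international pool wins overall — the regular-round pool's applicants skew toward the low-rate Humanities group.)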